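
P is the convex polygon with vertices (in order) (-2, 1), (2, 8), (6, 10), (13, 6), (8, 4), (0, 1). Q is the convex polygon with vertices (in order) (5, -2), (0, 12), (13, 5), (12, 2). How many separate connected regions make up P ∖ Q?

2

P ∖ Q splits into 2 disjoint pieces (area 16.3738, area 8.0043).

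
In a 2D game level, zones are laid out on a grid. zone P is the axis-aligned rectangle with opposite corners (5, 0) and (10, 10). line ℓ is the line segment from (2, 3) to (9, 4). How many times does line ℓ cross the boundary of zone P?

The segment meets the boundary at (5,3.429).

1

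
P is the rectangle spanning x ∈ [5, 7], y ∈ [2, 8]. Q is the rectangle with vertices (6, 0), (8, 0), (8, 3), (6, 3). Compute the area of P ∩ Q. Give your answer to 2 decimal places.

|P∩Q|: x∈[6,7], y∈[2,3] → 1·1 = 1.

1.00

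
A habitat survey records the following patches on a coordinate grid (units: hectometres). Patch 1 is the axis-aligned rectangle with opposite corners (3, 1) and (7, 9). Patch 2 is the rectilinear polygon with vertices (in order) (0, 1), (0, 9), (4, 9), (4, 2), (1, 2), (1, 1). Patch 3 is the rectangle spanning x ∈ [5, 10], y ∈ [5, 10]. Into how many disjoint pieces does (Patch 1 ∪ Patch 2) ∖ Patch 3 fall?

(Patch 1 ∪ Patch 2) ∖ Patch 3 is a single connected region.

1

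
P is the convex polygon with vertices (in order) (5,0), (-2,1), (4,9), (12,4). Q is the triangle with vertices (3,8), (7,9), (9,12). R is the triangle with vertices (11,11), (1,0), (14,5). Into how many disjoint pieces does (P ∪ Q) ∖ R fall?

2

(P ∪ Q) ∖ R splits into 2 disjoint pieces (area 36.5242, area 8.4095).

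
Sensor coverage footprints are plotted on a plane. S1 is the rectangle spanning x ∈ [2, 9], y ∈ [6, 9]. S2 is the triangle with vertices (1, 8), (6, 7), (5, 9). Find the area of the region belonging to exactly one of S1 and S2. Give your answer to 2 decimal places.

16.95

|S1| = 21, |S2| = 4.5, |S1∩S2| = 4.275.
|S1 △ S2| = |S1| + |S2| − 2·|S1∩S2| = 21 + 4.5 − 8.55 = 16.95.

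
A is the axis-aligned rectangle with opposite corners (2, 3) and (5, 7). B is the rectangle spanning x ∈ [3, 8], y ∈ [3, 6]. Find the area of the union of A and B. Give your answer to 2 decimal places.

By inclusion–exclusion:
Individual areas: |A| = 12, |B| = 15.
|A∩B|: x∈[3,5], y∈[3,6] → 2·3 = 6.
|A ∪ B| = 27 − 6 = 21.00.

21.00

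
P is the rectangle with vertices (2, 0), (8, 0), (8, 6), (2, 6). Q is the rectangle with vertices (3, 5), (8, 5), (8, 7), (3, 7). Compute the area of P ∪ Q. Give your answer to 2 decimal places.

By inclusion–exclusion:
Individual areas: |P| = 36, |Q| = 10.
|P∩Q|: x∈[3,8], y∈[5,6] → 5·1 = 5.
|P ∪ Q| = 46 − 5 = 41.00.

41.00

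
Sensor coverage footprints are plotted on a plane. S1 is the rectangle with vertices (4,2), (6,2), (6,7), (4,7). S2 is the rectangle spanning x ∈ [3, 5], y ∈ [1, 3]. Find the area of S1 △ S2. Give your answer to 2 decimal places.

|S1∩S2|: x∈[4,5], y∈[2,3] → 1·1 = 1.
|S1 △ S2| = |S1| + |S2| − 2·|S1∩S2| = 10 + 4 − 2 = 12.00.

12.00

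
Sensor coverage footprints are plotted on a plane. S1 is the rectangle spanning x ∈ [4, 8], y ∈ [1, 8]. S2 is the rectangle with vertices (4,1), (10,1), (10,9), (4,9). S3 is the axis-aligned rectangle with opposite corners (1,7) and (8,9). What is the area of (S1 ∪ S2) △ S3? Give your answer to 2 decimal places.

|S1 ∪ S2| = 48.
|(S1 ∪ S2) ∩ S3| = 8.
|(S1 ∪ S2) △ S3| = 48 + 14 − 16 = 46.00.

46.00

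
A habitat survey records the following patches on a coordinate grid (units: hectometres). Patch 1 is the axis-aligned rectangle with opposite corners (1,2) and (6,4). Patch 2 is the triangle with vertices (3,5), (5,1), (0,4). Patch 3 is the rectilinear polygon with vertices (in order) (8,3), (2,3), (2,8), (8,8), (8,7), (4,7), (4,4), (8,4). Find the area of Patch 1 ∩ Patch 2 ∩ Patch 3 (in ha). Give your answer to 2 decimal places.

The intersection is the polygon with vertices (3.5,4), (4,3), (2,3), (2,4).
By the shoelace formula its area is 1.75.

1.75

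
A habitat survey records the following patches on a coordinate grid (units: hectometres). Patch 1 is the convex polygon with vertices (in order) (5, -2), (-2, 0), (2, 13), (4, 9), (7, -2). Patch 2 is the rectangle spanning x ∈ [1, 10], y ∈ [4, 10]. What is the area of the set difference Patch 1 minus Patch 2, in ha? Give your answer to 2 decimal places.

|Patch 1| = 69.5, |Patch 1∩Patch 2| = 21.1495.
|Patch 1 ∖ Patch 2| = |Patch 1| − |Patch 1∩Patch 2| = 69.5 − 21.1495 = 48.35.

48.35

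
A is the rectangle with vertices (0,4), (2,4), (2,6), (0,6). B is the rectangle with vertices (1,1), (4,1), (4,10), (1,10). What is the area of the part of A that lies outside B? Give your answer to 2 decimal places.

2.00

|A∩B|: x∈[1,2], y∈[4,6] → 1·2 = 2.
|A| = 4.
|A ∖ B| = |A| − |A∩B| = 4 − 2 = 2.00.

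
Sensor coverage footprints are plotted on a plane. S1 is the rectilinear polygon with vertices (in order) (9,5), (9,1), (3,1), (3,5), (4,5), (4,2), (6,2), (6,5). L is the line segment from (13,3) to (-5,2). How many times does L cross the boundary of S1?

The segment meets the boundary at (3,2.444), (4,2.5), (6,2.611), (9,2.778).

4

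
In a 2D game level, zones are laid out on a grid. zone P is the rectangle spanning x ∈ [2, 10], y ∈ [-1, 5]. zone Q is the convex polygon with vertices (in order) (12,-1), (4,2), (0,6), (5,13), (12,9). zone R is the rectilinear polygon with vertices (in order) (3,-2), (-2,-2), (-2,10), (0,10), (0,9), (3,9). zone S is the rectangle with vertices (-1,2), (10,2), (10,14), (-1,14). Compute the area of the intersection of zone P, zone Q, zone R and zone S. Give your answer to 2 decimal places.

1.50

The intersection is the polygon with vertices (3,3), (2,4), (2,5), (3,5).
By the shoelace formula its area is 1.50.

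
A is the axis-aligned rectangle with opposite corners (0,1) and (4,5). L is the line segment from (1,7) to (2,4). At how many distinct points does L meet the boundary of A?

The segment meets the boundary at (1.667,5).

1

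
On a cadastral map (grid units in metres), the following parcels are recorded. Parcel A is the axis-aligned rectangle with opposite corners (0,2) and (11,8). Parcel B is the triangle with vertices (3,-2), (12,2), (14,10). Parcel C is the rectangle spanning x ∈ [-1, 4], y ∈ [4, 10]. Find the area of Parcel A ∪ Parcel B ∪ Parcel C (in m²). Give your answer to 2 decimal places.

By inclusion–exclusion:
Individual areas: |Parcel A| = 66, |Parcel B| = 32, |Parcel C| = 30.
|Parcel A∩Parcel B| = 10.2424.
|Parcel A∩Parcel C|: x∈[0,4], y∈[4,8] → 4·4 = 16.
|Parcel B∩Parcel C| = 0.
|Parcel A∩Parcel B∩Parcel C| = 0.
|Parcel A ∪ Parcel B ∪ Parcel C| = 128 − 26.2424 + 0 = 101.76.

101.76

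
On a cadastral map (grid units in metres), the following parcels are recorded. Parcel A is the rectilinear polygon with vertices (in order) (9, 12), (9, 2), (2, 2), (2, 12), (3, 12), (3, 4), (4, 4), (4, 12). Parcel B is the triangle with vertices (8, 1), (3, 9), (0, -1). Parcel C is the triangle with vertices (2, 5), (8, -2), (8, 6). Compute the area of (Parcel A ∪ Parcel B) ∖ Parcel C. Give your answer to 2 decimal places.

62.04

|Parcel A ∪ Parcel B| = 82.5542.
|(Parcel A ∪ Parcel B) ∩ Parcel C| = 20.511.
|(Parcel A ∪ Parcel B) ∖ Parcel C| = 82.5542 − 20.511 = 62.04.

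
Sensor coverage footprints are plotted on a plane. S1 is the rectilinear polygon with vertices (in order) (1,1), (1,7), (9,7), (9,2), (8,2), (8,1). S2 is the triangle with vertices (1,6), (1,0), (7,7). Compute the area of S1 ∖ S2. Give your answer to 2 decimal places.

29.43

|S1| = 47, |S1∩S2| = 17.5714.
|S1 ∖ S2| = |S1| − |S1∩S2| = 47 − 17.5714 = 29.43.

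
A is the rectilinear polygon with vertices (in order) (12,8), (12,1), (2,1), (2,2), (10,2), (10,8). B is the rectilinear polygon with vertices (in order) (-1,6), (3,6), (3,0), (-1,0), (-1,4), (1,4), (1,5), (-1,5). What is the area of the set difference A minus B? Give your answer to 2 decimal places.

21.00

|A| = 22, |A∩B| = 1.
|A ∖ B| = |A| − |A∩B| = 22 − 1 = 21.00.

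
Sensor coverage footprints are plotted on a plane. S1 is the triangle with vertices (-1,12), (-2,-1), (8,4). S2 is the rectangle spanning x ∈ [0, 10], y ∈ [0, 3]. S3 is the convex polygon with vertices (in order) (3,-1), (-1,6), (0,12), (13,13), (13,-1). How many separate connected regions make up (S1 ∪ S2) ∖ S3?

1

(S1 ∪ S2) ∖ S3 is a single connected region.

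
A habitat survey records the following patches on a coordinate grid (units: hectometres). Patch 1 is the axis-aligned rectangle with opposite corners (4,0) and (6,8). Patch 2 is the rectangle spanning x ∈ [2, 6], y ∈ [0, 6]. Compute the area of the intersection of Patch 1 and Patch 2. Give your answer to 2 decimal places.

|Patch 1∩Patch 2|: x∈[4,6], y∈[0,6] → 2·6 = 12.

12.00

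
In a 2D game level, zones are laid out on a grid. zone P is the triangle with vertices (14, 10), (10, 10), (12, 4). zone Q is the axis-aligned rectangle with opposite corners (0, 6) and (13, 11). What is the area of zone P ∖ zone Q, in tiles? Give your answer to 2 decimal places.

2.83

|zone P| = 12, |zone P∩zone Q| = 9.1667.
|zone P ∖ zone Q| = |zone P| − |zone P∩zone Q| = 12 − 9.1667 = 2.83.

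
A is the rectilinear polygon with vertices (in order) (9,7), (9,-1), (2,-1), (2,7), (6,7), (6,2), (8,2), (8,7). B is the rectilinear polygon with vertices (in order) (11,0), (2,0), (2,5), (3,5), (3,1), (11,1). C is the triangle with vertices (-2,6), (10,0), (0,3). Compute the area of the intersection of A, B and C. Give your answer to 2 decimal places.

2.07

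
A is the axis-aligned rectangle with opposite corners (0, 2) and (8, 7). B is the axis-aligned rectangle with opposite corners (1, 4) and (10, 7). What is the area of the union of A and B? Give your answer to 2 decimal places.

46.00

By inclusion–exclusion:
Individual areas: |A| = 40, |B| = 27.
|A∩B|: x∈[1,8], y∈[4,7] → 7·3 = 21.
|A ∪ B| = 67 − 21 = 46.00.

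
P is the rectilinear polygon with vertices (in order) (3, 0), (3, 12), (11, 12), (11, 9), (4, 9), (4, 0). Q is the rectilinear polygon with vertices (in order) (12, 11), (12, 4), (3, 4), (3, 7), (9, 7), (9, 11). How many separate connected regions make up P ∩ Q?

P ∩ Q splits into 2 disjoint pieces (area 3, area 4).

2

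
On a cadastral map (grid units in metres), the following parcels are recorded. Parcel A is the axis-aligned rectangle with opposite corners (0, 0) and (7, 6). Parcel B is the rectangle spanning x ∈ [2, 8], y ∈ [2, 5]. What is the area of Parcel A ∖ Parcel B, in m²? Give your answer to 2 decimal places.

|Parcel A∩Parcel B|: x∈[2,7], y∈[2,5] → 5·3 = 15.
|Parcel A| = 42.
|Parcel A ∖ Parcel B| = |Parcel A| − |Parcel A∩Parcel B| = 42 − 15 = 27.00.

27.00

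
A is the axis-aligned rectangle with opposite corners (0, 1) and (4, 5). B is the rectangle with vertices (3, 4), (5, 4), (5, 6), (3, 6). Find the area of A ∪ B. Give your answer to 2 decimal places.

By inclusion–exclusion:
Individual areas: |A| = 16, |B| = 4.
|A∩B|: x∈[3,4], y∈[4,5] → 1·1 = 1.
|A ∪ B| = 20 − 1 = 19.00.

19.00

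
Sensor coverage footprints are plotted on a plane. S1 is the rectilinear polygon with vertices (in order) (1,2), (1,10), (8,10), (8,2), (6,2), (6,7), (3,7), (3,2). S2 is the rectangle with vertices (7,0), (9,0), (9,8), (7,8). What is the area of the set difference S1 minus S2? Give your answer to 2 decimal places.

35.00

|S1| = 41, |S1∩S2| = 6.
|S1 ∖ S2| = |S1| − |S1∩S2| = 41 − 6 = 35.00.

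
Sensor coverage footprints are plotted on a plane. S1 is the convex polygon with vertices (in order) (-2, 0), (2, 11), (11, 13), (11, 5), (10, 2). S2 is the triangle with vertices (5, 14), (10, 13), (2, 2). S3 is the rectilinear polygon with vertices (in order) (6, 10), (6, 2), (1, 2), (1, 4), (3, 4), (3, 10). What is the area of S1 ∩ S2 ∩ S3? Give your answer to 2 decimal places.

The intersection is the polygon with vertices (2,2), (2.5,4), (3,4), (3,6), (4,10), (6,10), (6,7.5).
By the shoelace formula its area is 12.50.

12.50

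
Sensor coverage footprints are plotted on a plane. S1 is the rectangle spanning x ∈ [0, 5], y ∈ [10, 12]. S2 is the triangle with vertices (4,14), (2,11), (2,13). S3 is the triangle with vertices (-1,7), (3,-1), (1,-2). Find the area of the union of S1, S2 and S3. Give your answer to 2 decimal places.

By inclusion–exclusion:
Individual areas: |S1| = 10, |S2| = 2, |S3| = 10.
|S1∩S2| = 0.3333.
|S1∩S3| = 0.
|S2∩S3| = 0.
|S1∩S2∩S3| = 0.
|S1 ∪ S2 ∪ S3| = 22 − 0.3333 + 0 = 21.67.

21.67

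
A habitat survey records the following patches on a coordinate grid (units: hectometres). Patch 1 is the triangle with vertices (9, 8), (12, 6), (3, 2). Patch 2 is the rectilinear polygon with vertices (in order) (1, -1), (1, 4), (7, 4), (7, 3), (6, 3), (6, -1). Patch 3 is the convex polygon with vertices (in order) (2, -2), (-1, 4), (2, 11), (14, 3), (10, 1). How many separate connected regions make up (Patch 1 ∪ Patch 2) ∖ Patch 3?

(Patch 1 ∪ Patch 2) ∖ Patch 3 splits into 3 disjoint pieces (area 4.5833, area 0.3333, area 0.25).

3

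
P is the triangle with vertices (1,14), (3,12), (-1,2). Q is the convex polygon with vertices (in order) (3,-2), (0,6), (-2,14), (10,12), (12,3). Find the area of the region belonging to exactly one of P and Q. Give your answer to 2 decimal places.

130.38

|P| = 14, |Q| = 140.5, |P∩Q| = 12.062.
|P △ Q| = |P| + |Q| − 2·|P∩Q| = 14 + 140.5 − 24.124 = 130.38.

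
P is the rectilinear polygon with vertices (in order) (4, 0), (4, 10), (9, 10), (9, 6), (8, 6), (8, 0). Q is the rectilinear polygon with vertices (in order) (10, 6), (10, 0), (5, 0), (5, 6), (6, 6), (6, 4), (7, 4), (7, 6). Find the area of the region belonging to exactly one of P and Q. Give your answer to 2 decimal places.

|P| = 44, |Q| = 28, |P∩Q| = 16.
|P △ Q| = |P| + |Q| − 2·|P∩Q| = 44 + 28 − 32 = 40.00.

40.00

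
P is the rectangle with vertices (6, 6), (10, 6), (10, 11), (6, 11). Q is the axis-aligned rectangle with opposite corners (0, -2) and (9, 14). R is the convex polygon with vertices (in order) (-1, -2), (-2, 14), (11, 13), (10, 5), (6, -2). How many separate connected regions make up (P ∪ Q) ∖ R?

2

(P ∪ Q) ∖ R splits into 2 disjoint pieces (area 7.875, area 4.5).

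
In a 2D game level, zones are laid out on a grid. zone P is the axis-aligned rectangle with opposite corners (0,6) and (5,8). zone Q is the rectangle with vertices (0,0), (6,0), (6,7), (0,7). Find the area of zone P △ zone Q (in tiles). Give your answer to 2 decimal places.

|zone P∩zone Q|: x∈[0,5], y∈[6,7] → 5·1 = 5.
|zone P △ zone Q| = |zone P| + |zone Q| − 2·|zone P∩zone Q| = 10 + 42 − 10 = 42.00.

42.00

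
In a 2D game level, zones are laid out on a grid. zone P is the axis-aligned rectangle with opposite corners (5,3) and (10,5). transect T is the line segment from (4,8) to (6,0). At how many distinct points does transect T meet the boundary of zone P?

The segment meets the boundary at (5.25,3), (5,4).

2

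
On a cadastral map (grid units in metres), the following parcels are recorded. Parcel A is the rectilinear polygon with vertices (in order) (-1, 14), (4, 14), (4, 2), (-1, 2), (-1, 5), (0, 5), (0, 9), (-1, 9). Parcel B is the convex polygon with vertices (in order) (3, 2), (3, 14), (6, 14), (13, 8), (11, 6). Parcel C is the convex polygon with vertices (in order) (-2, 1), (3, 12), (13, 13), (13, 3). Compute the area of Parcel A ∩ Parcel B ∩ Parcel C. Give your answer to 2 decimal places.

The intersection is the polygon with vertices (4,2.5), (3,2), (3,12), (4,12.1).
By the shoelace formula its area is 9.80.

9.80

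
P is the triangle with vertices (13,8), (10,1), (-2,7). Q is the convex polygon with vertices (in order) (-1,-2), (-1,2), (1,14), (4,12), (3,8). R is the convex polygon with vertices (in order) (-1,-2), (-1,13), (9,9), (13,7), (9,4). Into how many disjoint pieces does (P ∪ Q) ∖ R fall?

4

(P ∪ Q) ∖ R splits into 4 disjoint pieces (area 10.4067, area 0.2833, area 4.3395, area 0.7059).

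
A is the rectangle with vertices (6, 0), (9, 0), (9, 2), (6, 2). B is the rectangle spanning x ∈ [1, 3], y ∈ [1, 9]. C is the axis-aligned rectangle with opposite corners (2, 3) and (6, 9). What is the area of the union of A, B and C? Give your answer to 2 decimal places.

By inclusion–exclusion:
Individual areas: |A| = 6, |B| = 16, |C| = 24.
|A∩B| = 0 (no overlap).
|A∩C| = 0 (no overlap).
|B∩C|: x∈[2,3], y∈[3,9] → 1·6 = 6.
|A∩B∩C| = 0.
|A ∪ B ∪ C| = 46 − 6 + 0 = 40.00.

40.00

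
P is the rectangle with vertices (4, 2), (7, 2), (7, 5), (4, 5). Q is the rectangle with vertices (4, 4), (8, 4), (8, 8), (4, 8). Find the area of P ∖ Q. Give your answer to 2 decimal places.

6.00

|P∩Q|: x∈[4,7], y∈[4,5] → 3·1 = 3.
|P| = 9.
|P ∖ Q| = |P| − |P∩Q| = 9 − 3 = 6.00.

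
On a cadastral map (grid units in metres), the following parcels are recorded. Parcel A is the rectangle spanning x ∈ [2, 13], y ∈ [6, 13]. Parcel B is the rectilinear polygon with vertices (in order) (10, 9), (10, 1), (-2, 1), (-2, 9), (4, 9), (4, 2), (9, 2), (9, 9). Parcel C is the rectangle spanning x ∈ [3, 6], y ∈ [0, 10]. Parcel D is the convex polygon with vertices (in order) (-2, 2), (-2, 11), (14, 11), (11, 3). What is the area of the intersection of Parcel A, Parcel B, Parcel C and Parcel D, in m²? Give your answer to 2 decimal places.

3.00

The intersection is the polygon with vertices (4,6), (3,6), (3,9), (4,9).
By the shoelace formula its area is 3.00.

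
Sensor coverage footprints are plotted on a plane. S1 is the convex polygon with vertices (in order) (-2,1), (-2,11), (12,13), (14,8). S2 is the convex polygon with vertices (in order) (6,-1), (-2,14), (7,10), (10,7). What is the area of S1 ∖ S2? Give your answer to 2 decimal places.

69.15

|S1| = 117, |S1∩S2| = 47.8474.
|S1 ∖ S2| = |S1| − |S1∩S2| = 117 − 47.8474 = 69.15.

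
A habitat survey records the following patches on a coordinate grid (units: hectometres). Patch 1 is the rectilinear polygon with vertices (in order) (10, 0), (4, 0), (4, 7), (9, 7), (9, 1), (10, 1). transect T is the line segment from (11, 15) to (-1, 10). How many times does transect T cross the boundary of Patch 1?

0

The segment lies entirely outside Patch 1 and never meets its boundary.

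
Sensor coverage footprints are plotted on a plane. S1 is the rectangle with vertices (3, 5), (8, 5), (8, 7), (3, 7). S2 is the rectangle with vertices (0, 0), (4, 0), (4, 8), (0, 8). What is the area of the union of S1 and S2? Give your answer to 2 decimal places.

By inclusion–exclusion:
Individual areas: |S1| = 10, |S2| = 32.
|S1∩S2|: x∈[3,4], y∈[5,7] → 1·2 = 2.
|S1 ∪ S2| = 42 − 2 = 40.00.

40.00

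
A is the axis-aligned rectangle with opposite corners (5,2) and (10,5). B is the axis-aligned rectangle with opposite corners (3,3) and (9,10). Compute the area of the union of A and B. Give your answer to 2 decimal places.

49.00

By inclusion–exclusion:
Individual areas: |A| = 15, |B| = 42.
|A∩B|: x∈[5,9], y∈[3,5] → 4·2 = 8.
|A ∪ B| = 57 − 8 = 49.00.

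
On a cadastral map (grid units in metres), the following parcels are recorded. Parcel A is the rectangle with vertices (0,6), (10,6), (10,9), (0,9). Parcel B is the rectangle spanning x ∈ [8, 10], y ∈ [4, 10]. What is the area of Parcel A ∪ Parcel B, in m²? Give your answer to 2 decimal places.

36.00

By inclusion–exclusion:
Individual areas: |Parcel A| = 30, |Parcel B| = 12.
|Parcel A∩Parcel B|: x∈[8,10], y∈[6,9] → 2·3 = 6.
|Parcel A ∪ Parcel B| = 42 − 6 = 36.00.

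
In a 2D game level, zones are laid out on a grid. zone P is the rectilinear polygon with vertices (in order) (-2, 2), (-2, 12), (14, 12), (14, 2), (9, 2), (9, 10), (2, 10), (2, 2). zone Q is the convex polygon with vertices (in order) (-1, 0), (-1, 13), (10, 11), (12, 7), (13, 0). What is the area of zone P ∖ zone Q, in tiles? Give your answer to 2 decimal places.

36.96

|zone P| = 104, |zone P∩zone Q| = 67.0357.
|zone P ∖ zone Q| = |zone P| − |zone P∩zone Q| = 104 − 67.0357 = 36.96.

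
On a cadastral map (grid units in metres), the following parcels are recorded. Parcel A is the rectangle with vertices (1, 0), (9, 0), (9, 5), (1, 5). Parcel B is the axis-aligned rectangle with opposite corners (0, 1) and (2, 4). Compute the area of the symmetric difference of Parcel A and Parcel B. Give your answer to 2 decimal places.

40.00

|Parcel A∩Parcel B|: x∈[1,2], y∈[1,4] → 1·3 = 3.
|Parcel A △ Parcel B| = |Parcel A| + |Parcel B| − 2·|Parcel A∩Parcel B| = 40 + 6 − 6 = 40.00.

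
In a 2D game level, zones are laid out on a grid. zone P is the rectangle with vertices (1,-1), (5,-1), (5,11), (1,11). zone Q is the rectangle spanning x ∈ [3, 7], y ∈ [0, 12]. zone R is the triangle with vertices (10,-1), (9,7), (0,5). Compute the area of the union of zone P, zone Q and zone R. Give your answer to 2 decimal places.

By inclusion–exclusion:
Individual areas: |zone P| = 48, |zone Q| = 48, |zone R| = 37.
|zone P∩zone Q|: x∈[3,5], y∈[0,11] → 2·11 = 22.
|zone P∩zone R| = 9.8667.
|zone Q∩zone R| = 16.4444.
|zone P∩zone Q∩zone R| = 6.5778.
|zone P ∪ zone Q ∪ zone R| = 133 − 48.3111 + 6.5778 = 91.27.

91.27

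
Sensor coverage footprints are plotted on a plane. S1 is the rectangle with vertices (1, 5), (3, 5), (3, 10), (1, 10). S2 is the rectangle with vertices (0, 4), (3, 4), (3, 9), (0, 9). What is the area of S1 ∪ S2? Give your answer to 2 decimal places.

17.00

By inclusion–exclusion:
Individual areas: |S1| = 10, |S2| = 15.
|S1∩S2|: x∈[1,3], y∈[5,9] → 2·4 = 8.
|S1 ∪ S2| = 25 − 8 = 17.00.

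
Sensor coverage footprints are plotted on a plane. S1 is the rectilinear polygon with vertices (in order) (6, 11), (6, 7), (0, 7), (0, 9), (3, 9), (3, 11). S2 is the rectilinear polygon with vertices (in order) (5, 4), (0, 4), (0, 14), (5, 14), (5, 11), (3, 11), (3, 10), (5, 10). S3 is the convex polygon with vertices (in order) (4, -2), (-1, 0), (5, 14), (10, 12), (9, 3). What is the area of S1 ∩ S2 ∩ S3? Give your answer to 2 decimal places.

7.05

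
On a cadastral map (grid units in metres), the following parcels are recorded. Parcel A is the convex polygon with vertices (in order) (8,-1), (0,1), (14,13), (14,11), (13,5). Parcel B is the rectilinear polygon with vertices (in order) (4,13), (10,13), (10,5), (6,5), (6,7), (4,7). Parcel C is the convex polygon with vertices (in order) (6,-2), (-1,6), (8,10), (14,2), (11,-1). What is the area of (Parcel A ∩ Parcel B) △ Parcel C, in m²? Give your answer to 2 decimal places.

90.86

|Parcel A ∩ Parcel B| = 11.4286.
|(Parcel A ∩ Parcel B) ∩ Parcel C| = 10.2852.
|(Parcel A ∩ Parcel B) △ Parcel C| = 11.4286 + 100 − 20.5704 = 90.86.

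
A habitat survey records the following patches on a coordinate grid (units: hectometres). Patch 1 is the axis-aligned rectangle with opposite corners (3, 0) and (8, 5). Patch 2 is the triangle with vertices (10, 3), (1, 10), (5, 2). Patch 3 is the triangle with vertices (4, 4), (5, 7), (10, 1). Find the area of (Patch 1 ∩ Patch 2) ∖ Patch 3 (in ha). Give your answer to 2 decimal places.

3.71

|Patch 1 ∩ Patch 2| = 10.223.
|(Patch 1 ∩ Patch 2) ∩ Patch 3| = 6.5095.
|(Patch 1 ∩ Patch 2) ∖ Patch 3| = 10.223 − 6.5095 = 3.71.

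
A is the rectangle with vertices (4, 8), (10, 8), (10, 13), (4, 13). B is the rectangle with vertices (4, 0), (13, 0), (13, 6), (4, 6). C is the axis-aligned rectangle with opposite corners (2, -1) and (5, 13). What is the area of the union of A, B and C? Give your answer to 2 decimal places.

115.00

By inclusion–exclusion:
Individual areas: |A| = 30, |B| = 54, |C| = 42.
|A∩B| = 0 (no overlap).
|A∩C|: x∈[4,5], y∈[8,13] → 1·5 = 5.
|B∩C|: x∈[4,5], y∈[0,6] → 1·6 = 6.
|A∩B∩C| = 0.
|A ∪ B ∪ C| = 126 − 11 + 0 = 115.00.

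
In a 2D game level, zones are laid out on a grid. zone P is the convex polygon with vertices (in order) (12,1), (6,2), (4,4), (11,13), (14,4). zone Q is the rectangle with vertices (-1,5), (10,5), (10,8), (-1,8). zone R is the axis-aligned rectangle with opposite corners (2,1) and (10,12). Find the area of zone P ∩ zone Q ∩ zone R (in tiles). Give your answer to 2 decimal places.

The intersection is the polygon with vertices (10,8), (10,5), (4.778,5), (7.111,8).
By the shoelace formula its area is 12.17.

12.17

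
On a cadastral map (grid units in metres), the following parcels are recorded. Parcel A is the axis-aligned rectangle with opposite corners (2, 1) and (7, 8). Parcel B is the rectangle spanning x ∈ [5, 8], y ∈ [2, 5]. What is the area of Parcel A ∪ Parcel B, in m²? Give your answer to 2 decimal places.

38.00

By inclusion–exclusion:
Individual areas: |Parcel A| = 35, |Parcel B| = 9.
|Parcel A∩Parcel B|: x∈[5,7], y∈[2,5] → 2·3 = 6.
|Parcel A ∪ Parcel B| = 44 − 6 = 38.00.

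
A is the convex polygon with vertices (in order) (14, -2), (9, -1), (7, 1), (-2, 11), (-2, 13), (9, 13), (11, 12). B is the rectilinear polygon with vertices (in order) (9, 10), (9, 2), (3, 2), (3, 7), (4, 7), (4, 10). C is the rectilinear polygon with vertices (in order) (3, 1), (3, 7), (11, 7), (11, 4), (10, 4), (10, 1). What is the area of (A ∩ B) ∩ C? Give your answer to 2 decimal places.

24.66

The region (A ∩ B) ∩ C is the polygon with vertices (3,7), (4,7), (9,7), (9,2), (6.1,2), (3,5.444).
By the shoelace formula its area is 24.66.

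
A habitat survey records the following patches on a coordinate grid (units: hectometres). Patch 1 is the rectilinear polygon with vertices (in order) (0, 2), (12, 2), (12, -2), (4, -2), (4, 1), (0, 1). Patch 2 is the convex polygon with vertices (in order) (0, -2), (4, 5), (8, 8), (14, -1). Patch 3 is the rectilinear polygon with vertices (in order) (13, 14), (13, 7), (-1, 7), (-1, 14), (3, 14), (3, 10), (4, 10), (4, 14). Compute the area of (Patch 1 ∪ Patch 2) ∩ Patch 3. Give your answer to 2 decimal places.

1.00

The region (Patch 1 ∪ Patch 2) ∩ Patch 3 is the polygon with vertices (8,8), (8.667,7), (6.667,7).
By the shoelace formula its area is 1.00.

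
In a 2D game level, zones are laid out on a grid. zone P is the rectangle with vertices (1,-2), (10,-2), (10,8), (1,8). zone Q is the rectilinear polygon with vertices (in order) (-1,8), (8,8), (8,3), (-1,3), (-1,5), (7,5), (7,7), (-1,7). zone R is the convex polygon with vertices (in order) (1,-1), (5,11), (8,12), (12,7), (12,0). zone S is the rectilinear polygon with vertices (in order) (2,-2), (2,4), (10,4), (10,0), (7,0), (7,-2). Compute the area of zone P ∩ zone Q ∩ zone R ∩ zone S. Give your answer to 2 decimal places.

The intersection is the polygon with vertices (2.333,3), (2.667,4), (8,4), (8,3).
By the shoelace formula its area is 5.50.

5.50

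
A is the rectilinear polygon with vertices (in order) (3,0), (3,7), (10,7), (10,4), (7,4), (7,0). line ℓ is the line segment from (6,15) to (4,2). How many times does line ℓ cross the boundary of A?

1

The segment meets the boundary at (4.769,7).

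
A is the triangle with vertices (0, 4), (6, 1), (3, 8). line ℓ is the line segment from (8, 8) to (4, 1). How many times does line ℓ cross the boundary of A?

2

The segment meets the boundary at (4.444,1.778), (5.143,3).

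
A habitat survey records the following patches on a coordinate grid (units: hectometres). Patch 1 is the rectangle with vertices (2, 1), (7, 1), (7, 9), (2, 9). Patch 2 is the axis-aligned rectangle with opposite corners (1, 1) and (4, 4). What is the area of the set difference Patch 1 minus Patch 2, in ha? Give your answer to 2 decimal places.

|Patch 1∩Patch 2|: x∈[2,4], y∈[1,4] → 2·3 = 6.
|Patch 1| = 40.
|Patch 1 ∖ Patch 2| = |Patch 1| − |Patch 1∩Patch 2| = 40 − 6 = 34.00.

34.00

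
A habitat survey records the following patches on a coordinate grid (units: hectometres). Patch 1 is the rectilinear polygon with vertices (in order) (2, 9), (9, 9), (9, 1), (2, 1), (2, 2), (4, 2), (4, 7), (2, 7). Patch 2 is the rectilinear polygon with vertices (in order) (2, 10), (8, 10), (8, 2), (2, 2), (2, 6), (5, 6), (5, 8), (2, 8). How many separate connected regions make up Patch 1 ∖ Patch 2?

Patch 1 ∖ Patch 2 splits into 2 disjoint pieces (area 14, area 4).

2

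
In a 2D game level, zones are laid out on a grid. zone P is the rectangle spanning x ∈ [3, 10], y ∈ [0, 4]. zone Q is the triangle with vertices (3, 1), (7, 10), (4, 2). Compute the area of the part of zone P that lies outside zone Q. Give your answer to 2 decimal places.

|zone P| = 28, |zone P∩zone Q| = 1.25.
|zone P ∖ zone Q| = |zone P| − |zone P∩zone Q| = 28 − 1.25 = 26.75.

26.75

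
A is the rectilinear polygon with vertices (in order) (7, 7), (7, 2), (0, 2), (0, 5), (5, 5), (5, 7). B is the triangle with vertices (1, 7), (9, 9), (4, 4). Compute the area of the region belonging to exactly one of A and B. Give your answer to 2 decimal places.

34.00

|A| = 25, |B| = 15, |A∩B| = 3.
|A △ B| = |A| + |B| − 2·|A∩B| = 25 + 15 − 6 = 34.00.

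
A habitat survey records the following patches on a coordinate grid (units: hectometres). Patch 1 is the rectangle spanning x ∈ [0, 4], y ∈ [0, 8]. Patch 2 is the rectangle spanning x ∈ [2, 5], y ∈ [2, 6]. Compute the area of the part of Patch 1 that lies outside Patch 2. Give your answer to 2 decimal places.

24.00

|Patch 1∩Patch 2|: x∈[2,4], y∈[2,6] → 2·4 = 8.
|Patch 1| = 32.
|Patch 1 ∖ Patch 2| = |Patch 1| − |Patch 1∩Patch 2| = 32 − 8 = 24.00.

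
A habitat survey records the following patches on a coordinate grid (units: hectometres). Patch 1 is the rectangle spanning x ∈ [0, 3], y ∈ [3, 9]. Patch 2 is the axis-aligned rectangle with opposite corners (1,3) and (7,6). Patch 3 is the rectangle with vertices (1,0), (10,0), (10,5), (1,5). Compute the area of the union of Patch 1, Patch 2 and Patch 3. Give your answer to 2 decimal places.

By inclusion–exclusion:
Individual areas: |Patch 1| = 18, |Patch 2| = 18, |Patch 3| = 45.
|Patch 1∩Patch 2|: x∈[1,3], y∈[3,6] → 2·3 = 6.
|Patch 1∩Patch 3|: x∈[1,3], y∈[3,5] → 2·2 = 4.
|Patch 2∩Patch 3|: x∈[1,7], y∈[3,5] → 6·2 = 12.
|Patch 1∩Patch 2∩Patch 3| = 4.
|Patch 1 ∪ Patch 2 ∪ Patch 3| = 81 − 22 + 4 = 63.00.

63.00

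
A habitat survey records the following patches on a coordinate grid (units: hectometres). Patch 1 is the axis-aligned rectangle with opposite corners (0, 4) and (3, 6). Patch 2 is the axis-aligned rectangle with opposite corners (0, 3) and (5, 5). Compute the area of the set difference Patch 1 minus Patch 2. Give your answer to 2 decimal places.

3.00

|Patch 1∩Patch 2|: x∈[0,3], y∈[4,5] → 3·1 = 3.
|Patch 1| = 6.
|Patch 1 ∖ Patch 2| = |Patch 1| − |Patch 1∩Patch 2| = 6 − 3 = 3.00.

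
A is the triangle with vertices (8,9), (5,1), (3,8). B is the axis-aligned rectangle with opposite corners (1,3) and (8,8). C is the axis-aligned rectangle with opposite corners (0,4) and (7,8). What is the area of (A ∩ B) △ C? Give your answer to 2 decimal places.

|A ∩ B| = 14.8661.
|(A ∩ B) ∩ C| = 12.6935.
|(A ∩ B) △ C| = 14.8661 + 28 − 25.3869 = 17.48.

17.48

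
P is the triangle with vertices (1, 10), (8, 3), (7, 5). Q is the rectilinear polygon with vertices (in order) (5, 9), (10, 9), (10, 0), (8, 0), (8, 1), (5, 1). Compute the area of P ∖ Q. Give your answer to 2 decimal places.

|P| = 3.5, |P∩Q| = 2.1667.
|P ∖ Q| = |P| − |P∩Q| = 3.5 − 2.1667 = 1.33.

1.33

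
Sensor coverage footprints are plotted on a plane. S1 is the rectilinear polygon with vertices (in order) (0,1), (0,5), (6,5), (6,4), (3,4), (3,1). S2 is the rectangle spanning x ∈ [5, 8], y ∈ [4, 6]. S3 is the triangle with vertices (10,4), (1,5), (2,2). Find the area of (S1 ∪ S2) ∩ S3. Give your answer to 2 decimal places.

The region (S1 ∪ S2) ∩ S3 is the polygon with vertices (8,4), (6,4), (5,4), (3,4), (3,2.25), (2,2), (1,5), (8,4.222).
By the shoelace formula its area is 6.65.

6.65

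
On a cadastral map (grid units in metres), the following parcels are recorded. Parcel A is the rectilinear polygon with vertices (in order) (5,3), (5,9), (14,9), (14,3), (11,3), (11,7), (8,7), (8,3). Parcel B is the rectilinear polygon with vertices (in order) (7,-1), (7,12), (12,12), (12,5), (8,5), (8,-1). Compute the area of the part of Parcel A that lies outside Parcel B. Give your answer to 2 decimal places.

26.00

|Parcel A| = 42, |Parcel A∩Parcel B| = 16.
|Parcel A ∖ Parcel B| = |Parcel A| − |Parcel A∩Parcel B| = 42 − 16 = 26.00.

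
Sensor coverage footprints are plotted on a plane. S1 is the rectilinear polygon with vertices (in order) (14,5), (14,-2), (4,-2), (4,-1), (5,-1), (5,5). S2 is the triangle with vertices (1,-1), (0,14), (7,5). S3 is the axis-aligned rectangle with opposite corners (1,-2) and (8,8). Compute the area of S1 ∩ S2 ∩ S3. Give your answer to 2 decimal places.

The intersection is the polygon with vertices (7,5), (5,3), (5,5).
By the shoelace formula its area is 2.00.

2.00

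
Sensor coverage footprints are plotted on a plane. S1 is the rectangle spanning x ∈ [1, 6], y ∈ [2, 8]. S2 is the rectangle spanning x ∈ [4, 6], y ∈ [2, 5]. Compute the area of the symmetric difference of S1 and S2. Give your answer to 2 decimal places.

24.00

|S1∩S2|: x∈[4,6], y∈[2,5] → 2·3 = 6.
|S1 △ S2| = |S1| + |S2| − 2·|S1∩S2| = 30 + 6 − 12 = 24.00.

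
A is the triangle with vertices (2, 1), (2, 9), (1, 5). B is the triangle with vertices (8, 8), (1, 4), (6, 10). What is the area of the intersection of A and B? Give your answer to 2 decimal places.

0.30

The intersection is the polygon with vertices (2,4.571), (1.219,4.125), (1.192,4.231), (2,5.2).
By the shoelace formula its area is 0.30.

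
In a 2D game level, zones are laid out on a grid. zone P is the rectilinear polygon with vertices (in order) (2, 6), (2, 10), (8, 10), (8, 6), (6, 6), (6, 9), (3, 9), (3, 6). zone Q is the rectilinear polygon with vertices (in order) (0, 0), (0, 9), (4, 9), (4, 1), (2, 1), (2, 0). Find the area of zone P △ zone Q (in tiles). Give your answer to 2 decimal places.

43.00

|zone P| = 15, |zone Q| = 34, |zone P∩zone Q| = 3.
|zone P △ zone Q| = |zone P| + |zone Q| − 2·|zone P∩zone Q| = 15 + 34 − 6 = 43.00.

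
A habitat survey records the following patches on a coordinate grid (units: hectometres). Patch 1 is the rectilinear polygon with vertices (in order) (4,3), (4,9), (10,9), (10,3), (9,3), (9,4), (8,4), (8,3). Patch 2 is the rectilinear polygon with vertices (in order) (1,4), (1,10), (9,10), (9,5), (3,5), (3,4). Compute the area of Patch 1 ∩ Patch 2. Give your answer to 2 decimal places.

The intersection is the polygon with vertices (4,9), (9,9), (9,5), (4,5).
By the shoelace formula its area is 20.00.

20.00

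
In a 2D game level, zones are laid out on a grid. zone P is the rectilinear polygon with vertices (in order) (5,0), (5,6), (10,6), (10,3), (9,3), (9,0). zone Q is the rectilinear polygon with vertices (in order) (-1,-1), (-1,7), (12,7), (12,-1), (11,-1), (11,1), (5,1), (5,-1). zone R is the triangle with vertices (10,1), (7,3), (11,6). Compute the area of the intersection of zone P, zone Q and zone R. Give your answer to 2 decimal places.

4.71

The intersection is the polygon with vertices (10,3), (9,3), (9,1.667), (7,3), (10,5.25).
By the shoelace formula its area is 4.71.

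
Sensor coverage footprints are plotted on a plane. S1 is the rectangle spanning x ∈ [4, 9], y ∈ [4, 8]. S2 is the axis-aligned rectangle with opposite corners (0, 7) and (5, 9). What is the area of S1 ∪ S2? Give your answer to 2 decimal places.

29.00

By inclusion–exclusion:
Individual areas: |S1| = 20, |S2| = 10.
|S1∩S2|: x∈[4,5], y∈[7,8] → 1·1 = 1.
|S1 ∪ S2| = 30 − 1 = 29.00.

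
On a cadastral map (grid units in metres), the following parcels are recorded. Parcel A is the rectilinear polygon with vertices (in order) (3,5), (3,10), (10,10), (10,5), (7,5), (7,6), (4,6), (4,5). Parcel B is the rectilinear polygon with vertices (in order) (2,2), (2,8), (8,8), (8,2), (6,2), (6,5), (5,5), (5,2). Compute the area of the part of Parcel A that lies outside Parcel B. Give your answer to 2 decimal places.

|Parcel A| = 32, |Parcel A∩Parcel B| = 12.
|Parcel A ∖ Parcel B| = |Parcel A| − |Parcel A∩Parcel B| = 32 − 12 = 20.00.

20.00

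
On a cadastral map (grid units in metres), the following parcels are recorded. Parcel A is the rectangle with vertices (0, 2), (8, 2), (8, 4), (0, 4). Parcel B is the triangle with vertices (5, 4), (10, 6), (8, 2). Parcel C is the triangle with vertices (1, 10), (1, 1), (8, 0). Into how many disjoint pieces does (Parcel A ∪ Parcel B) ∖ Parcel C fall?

(Parcel A ∪ Parcel B) ∖ Parcel C splits into 2 disjoint pieces (area 2, area 9.1938).

2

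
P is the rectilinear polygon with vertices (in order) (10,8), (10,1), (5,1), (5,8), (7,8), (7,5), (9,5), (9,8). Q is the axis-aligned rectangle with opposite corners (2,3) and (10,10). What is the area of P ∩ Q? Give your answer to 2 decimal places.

The intersection is the polygon with vertices (10,3), (5,3), (5,8), (7,8), (7,5), (9,5), (9,8), (10,8).
By the shoelace formula its area is 19.00.

19.00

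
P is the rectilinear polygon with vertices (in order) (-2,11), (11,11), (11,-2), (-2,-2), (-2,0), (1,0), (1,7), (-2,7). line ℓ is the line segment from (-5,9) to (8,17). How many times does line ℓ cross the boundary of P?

The segment meets the boundary at (-1.75,11), (-2,10.846).

2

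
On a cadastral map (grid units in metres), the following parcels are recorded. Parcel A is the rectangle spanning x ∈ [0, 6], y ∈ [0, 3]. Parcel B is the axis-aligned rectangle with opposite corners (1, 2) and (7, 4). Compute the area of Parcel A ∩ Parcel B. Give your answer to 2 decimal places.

5.00

|Parcel A∩Parcel B|: x∈[1,6], y∈[2,3] → 5·1 = 5.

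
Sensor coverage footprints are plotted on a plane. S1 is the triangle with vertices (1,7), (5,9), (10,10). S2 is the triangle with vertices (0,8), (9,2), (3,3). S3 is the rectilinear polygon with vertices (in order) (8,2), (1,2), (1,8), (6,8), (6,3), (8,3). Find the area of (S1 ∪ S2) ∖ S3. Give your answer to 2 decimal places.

4.00

|S1 ∪ S2| = 16.4921.
|(S1 ∪ S2) ∩ S3| = 12.4921.
|(S1 ∪ S2) ∖ S3| = 16.4921 − 12.4921 = 4.00.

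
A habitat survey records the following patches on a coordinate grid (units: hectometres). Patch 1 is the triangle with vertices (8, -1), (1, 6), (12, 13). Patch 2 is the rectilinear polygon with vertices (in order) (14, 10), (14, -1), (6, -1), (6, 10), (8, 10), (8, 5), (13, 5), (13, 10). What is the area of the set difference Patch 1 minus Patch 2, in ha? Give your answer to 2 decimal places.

|Patch 1| = 63, |Patch 1∩Patch 2| = 24.6169.
|Patch 1 ∖ Patch 2| = |Patch 1| − |Patch 1∩Patch 2| = 63 − 24.6169 = 38.38.

38.38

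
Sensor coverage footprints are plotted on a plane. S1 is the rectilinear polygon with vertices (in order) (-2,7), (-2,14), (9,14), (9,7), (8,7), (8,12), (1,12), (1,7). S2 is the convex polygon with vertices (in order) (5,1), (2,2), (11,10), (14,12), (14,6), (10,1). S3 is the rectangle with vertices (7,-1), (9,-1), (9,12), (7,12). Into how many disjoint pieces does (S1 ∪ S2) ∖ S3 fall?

(S1 ∪ S2) ∖ S3 splits into 3 disjoint pieces (area 37, area 36.2222, area 14.6111).

3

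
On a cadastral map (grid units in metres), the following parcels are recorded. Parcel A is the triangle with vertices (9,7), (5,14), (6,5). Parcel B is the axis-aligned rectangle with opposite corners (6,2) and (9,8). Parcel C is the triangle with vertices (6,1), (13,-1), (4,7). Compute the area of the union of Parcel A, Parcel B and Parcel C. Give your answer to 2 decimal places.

By inclusion–exclusion:
Individual areas: |Parcel A| = 14.5, |Parcel B| = 18, |Parcel C| = 19.
|Parcel A∩Parcel B| = 5.7143.
|Parcel A∩Parcel C| = 0.0189.
|Parcel B∩Parcel C| = 5.6667.
|Parcel A∩Parcel B∩Parcel C| = 0.0159.
|Parcel A ∪ Parcel B ∪ Parcel C| = 51.5 − 11.3999 + 0.0159 = 40.12.

40.12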